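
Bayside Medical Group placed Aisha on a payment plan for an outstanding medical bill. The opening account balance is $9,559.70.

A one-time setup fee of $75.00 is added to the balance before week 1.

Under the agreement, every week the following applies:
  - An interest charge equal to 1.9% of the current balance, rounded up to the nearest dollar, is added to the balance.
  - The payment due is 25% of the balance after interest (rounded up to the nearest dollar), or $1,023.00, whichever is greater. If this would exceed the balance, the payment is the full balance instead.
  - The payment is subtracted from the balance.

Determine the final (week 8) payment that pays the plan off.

Week 1: $9,634.70 +$184.00 interest = $9,818.70; pay $2,455.00 → $7,363.70
Week 2: $7,363.70 +$140.00 interest = $7,503.70; pay $1,876.00 → $5,627.70
Week 3: $5,627.70 +$107.00 interest = $5,734.70; pay $1,434.00 → $4,300.70
Week 4: $4,300.70 +$82.00 interest = $4,382.70; pay $1,096.00 → $3,286.70
Week 5: $3,286.70 +$63.00 interest = $3,349.70; pay $1,023.00 → $2,326.70
Week 6: $2,326.70 +$45.00 interest = $2,371.70; pay $1,023.00 → $1,348.70
Week 7: $1,348.70 +$26.00 interest = $1,374.70; pay $1,023.00 → $351.70
Week 8: $351.70 +$7.00 interest = $358.70; pay $358.70 → $0.00

$358.70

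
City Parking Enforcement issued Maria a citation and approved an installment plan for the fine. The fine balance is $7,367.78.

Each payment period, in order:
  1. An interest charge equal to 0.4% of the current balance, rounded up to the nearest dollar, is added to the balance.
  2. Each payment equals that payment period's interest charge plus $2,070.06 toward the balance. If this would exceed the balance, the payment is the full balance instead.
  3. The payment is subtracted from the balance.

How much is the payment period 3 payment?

Payment period 1: $7,367.78 +$30.00 interest = $7,397.78; pay $2,100.06 → $5,297.72
Payment period 2: $5,297.72 +$22.00 interest = $5,319.72; pay $2,092.06 → $3,227.66
Payment period 3: $3,227.66 +$13.00 interest = $3,240.66; pay $2,083.06 → $1,157.60

$2,083.06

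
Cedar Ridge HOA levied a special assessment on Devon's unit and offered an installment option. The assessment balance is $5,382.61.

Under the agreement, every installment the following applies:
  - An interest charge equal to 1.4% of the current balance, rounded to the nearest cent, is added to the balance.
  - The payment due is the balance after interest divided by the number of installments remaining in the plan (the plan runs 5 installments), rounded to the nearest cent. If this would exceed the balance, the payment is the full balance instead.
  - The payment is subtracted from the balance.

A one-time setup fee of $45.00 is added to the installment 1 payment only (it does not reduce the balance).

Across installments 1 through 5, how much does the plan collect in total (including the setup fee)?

# | Opening | Interest | Payment | Fee | End bal
1 | $5,382.61 | $75.36 | $1,091.59 | $45.00 | $4,366.38
2 | $4,366.38 | $61.13 | $1,106.88 | — | $3,320.63
3 | $3,320.63 | $46.49 | $1,122.37 | — | $2,244.75
4 | $2,244.75 | $31.43 | $1,138.09 | — | $1,138.09
5 | $1,138.09 | $15.93 | $1,154.02 | — | $0.00
Total paid: $5,657.95

$5,657.95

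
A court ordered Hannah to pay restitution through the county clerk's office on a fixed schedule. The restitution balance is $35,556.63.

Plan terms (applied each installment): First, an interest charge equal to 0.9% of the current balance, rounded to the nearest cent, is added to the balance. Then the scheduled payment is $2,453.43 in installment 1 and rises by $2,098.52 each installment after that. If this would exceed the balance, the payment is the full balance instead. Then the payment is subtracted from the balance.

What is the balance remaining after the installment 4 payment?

$14,240.22

# | Opening | Interest | Payment | End bal
1 | $35,556.63 | $320.01 | $2,453.43 | $33,423.21
2 | $33,423.21 | $300.81 | $4,551.95 | $29,172.07
3 | $29,172.07 | $262.55 | $6,650.47 | $22,784.15
4 | $22,784.15 | $205.06 | $8,748.99 | $14,240.22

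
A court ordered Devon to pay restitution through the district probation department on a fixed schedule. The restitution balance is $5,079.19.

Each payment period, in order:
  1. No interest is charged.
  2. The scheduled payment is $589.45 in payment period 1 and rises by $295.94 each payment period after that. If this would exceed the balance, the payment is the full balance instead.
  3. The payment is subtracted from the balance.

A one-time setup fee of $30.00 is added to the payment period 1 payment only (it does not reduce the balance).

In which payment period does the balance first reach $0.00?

5

Payment period 1: opening $5,079.19; payment $589.45 (+ $30.00 fee); balance $4,489.74
Payment period 2: opening $4,489.74; payment $885.39; balance $3,604.35
Payment period 3: opening $3,604.35; payment $1,181.33; balance $2,423.02
Payment period 4: opening $2,423.02; payment $1,477.27; balance $945.75
Payment period 5: opening $945.75; payment $945.75; balance $0.00
Balance reaches $0.00 in payment period 5.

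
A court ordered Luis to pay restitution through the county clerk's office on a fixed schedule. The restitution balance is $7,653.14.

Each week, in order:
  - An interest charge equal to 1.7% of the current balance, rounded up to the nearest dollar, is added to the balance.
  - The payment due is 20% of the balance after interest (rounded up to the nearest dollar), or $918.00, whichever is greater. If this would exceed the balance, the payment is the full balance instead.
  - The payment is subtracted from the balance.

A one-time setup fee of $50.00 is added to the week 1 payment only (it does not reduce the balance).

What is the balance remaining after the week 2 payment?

$5,066.14

Week 1: $7,653.14 +$131.00 interest = $7,784.14; pay $1,557.00 (+ $50.00 fee) → $6,227.14
Week 2: $6,227.14 +$106.00 interest = $6,333.14; pay $1,267.00 → $5,066.14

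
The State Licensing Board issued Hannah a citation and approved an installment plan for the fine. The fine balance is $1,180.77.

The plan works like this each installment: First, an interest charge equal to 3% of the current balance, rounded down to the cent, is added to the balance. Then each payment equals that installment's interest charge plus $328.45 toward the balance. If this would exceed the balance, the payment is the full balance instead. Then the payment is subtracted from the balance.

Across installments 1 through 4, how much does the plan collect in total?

$1,263.32

Installment 1: opening $1,180.77; interest $35.42 → $1,216.19; payment $363.87; balance $852.32
Installment 2: opening $852.32; interest $25.56 → $877.88; payment $354.01; balance $523.87
Installment 3: opening $523.87; interest $15.71 → $539.58; payment $344.16; balance $195.42
Installment 4: opening $195.42; interest $5.86 → $201.28; payment $201.28; balance $0.00
Total paid: $1,263.32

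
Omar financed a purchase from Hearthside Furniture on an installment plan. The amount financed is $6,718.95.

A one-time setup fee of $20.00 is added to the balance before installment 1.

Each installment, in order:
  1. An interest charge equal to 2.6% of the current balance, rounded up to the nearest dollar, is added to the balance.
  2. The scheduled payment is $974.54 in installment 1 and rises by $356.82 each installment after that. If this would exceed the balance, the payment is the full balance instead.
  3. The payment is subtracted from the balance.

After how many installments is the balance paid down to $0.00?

Installment 1: opening $6,738.95; interest $176.00 → $6,914.95; payment $974.54; balance $5,940.41
Installment 2: opening $5,940.41; interest $155.00 → $6,095.41; payment $1,331.36; balance $4,764.05
Installment 3: opening $4,764.05; interest $124.00 → $4,888.05; payment $1,688.18; balance $3,199.87
Installment 4: opening $3,199.87; interest $84.00 → $3,283.87; payment $2,045.00; balance $1,238.87
Installment 5: opening $1,238.87; interest $33.00 → $1,271.87; payment $1,271.87; balance $0.00
Balance reaches $0.00 in installment 5.

5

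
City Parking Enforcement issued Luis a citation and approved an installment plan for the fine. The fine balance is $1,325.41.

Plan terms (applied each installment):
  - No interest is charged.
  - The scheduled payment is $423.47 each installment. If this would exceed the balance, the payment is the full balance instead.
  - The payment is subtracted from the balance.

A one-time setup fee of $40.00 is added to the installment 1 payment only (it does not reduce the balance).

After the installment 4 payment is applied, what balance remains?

Installment 1: $1,325.41 − $423.47 (+ $40.00 fee) → $901.94
Installment 2: $901.94 − $423.47 → $478.47
Installment 3: $478.47 − $423.47 → $55.00
Installment 4: $55.00 − $55.00 → $0.00

$0.00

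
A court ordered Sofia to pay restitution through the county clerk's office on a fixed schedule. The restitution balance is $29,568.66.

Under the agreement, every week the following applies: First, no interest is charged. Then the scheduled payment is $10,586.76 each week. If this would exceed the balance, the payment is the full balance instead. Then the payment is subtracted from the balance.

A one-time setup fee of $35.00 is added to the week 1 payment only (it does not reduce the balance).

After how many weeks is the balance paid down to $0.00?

Week 1: $29,568.66 − $10,586.76 (+ $35.00 fee) → $18,981.90
Week 2: $18,981.90 − $10,586.76 → $8,395.14
Week 3: $8,395.14 − $8,395.14 → $0.00
Balance reaches $0.00 in week 3.

3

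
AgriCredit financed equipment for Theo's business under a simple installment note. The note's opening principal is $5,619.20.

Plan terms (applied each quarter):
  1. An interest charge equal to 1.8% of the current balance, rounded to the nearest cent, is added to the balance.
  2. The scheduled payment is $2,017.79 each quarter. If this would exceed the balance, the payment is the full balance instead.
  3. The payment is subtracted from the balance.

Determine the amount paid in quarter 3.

$1,782.95

Quarter 1: opening $5,619.20; interest $101.15 → $5,720.35; payment $2,017.79; balance $3,702.56
Quarter 2: opening $3,702.56; interest $66.65 → $3,769.21; payment $2,017.79; balance $1,751.42
Quarter 3: opening $1,751.42; interest $31.53 → $1,782.95; payment $1,782.95; balance $0.00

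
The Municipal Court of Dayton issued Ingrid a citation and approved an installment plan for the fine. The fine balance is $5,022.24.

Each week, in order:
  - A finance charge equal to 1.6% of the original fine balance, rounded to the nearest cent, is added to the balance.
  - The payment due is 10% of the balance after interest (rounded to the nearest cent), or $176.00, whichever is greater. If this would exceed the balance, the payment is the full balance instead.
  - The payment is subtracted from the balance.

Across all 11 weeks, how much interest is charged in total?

$883.96

Week 1: opening $5,022.24; interest $80.36 → $5,102.60; payment $510.26; balance $4,592.34
Week 2: opening $4,592.34; interest $80.36 → $4,672.70; payment $467.27; balance $4,205.43
Week 3: opening $4,205.43; interest $80.36 → $4,285.79; payment $428.58; balance $3,857.21
Week 4: opening $3,857.21; interest $80.36 → $3,937.57; payment $393.76; balance $3,543.81
Week 5: opening $3,543.81; interest $80.36 → $3,624.17; payment $362.42; balance $3,261.75
Week 6: opening $3,261.75; interest $80.36 → $3,342.11; payment $334.21; balance $3,007.90
Week 7: opening $3,007.90; interest $80.36 → $3,088.26; payment $308.83; balance $2,779.43
Week 8: opening $2,779.43; interest $80.36 → $2,859.79; payment $285.98; balance $2,573.81
Week 9: opening $2,573.81; interest $80.36 → $2,654.17; payment $265.42; balance $2,388.75
Week 10: opening $2,388.75; interest $80.36 → $2,469.11; payment $246.91; balance $2,222.20
Week 11: opening $2,222.20; interest $80.36 → $2,302.56; payment $230.26; balance $2,072.30
Total interest: $80.36 + $80.36 + $80.36 + $80.36 + $80.36 + $80.36 + $80.36 + $80.36 + $80.36 + $80.36 + $80.36 = $883.96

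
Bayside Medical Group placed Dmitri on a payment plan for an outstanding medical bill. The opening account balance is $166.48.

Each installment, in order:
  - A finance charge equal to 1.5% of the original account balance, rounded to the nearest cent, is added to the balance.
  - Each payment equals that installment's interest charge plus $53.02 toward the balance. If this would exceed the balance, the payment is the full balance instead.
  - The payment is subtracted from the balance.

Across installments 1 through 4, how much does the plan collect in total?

$176.48

# | Opening | Interest | Payment | End bal
1 | $166.48 | $2.50 | $55.52 | $113.46
2 | $113.46 | $2.50 | $55.52 | $60.44
3 | $60.44 | $2.50 | $55.52 | $7.42
4 | $7.42 | $2.50 | $9.92 | $0.00
Total paid: $176.48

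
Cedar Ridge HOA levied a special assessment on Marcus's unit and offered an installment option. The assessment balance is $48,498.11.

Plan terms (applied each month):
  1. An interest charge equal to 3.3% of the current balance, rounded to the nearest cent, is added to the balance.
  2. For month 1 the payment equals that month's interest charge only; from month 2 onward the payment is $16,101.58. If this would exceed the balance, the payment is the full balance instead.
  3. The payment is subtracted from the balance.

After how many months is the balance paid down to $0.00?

Month 1: $48,498.11 +$1,600.44 interest = $50,098.55; pay $1,600.44 → $48,498.11
Month 2: $48,498.11 +$1,600.44 interest = $50,098.55; pay $16,101.58 → $33,996.97
Month 3: $33,996.97 +$1,121.90 interest = $35,118.87; pay $16,101.58 → $19,017.29
Month 4: $19,017.29 +$627.57 interest = $19,644.86; pay $16,101.58 → $3,543.28
Month 5: $3,543.28 +$116.93 interest = $3,660.21; pay $3,660.21 → $0.00
Balance reaches $0.00 in month 5.

5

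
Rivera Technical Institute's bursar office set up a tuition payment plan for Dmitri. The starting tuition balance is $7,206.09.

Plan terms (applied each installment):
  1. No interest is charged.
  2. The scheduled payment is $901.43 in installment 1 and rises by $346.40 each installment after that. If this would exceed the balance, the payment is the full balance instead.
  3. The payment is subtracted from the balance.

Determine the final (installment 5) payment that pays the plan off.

$1,521.97

Installment 1: opening $7,206.09; payment $901.43; balance $6,304.66
Installment 2: opening $6,304.66; payment $1,247.83; balance $5,056.83
Installment 3: opening $5,056.83; payment $1,594.23; balance $3,462.60
Installment 4: opening $3,462.60; payment $1,940.63; balance $1,521.97
Installment 5: opening $1,521.97; payment $1,521.97; balance $0.00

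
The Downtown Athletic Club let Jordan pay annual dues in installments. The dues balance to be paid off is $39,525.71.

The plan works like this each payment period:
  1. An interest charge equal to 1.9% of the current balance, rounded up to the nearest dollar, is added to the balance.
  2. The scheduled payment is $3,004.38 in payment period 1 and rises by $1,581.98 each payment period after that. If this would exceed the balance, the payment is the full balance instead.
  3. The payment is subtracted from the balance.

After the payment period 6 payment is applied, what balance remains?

Payment period 1: $39,525.71 +$751.00 interest = $40,276.71; pay $3,004.38 → $37,272.33
Payment period 2: $37,272.33 +$709.00 interest = $37,981.33; pay $4,586.36 → $33,394.97
Payment period 3: $33,394.97 +$635.00 interest = $34,029.97; pay $6,168.34 → $27,861.63
Payment period 4: $27,861.63 +$530.00 interest = $28,391.63; pay $7,750.32 → $20,641.31
Payment period 5: $20,641.31 +$393.00 interest = $21,034.31; pay $9,332.30 → $11,702.01
Payment period 6: $11,702.01 +$223.00 interest = $11,925.01; pay $10,914.28 → $1,010.73

$1,010.73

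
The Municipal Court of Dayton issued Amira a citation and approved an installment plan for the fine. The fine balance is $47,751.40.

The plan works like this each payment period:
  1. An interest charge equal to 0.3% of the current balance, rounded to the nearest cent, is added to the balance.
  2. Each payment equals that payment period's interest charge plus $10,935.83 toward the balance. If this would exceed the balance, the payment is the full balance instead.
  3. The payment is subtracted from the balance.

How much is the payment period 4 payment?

Payment period 1: opening $47,751.40; interest $143.25 → $47,894.65; payment $11,079.08; balance $36,815.57
Payment period 2: opening $36,815.57; interest $110.45 → $36,926.02; payment $11,046.28; balance $25,879.74
Payment period 3: opening $25,879.74; interest $77.64 → $25,957.38; payment $11,013.47; balance $14,943.91
Payment period 4: opening $14,943.91; interest $44.83 → $14,988.74; payment $10,980.66; balance $4,008.08

$10,980.66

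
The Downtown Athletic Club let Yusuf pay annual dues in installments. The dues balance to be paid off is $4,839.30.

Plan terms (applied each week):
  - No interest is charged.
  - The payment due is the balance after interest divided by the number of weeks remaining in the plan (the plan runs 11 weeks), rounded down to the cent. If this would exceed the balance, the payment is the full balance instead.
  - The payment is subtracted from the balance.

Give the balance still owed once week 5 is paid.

Week 1: $4,839.30 − $439.93 → $4,399.37
Week 2: $4,399.37 − $439.93 → $3,959.44
Week 3: $3,959.44 − $439.93 → $3,519.51
Week 4: $3,519.51 − $439.93 → $3,079.58
Week 5: $3,079.58 − $439.94 → $2,639.64

$2,639.64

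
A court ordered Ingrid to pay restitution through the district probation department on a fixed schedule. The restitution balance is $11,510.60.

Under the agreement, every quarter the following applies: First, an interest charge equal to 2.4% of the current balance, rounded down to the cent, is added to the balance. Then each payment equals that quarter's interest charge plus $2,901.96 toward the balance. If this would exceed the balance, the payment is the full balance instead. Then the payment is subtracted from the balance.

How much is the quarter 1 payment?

Quarter 1: opening $11,510.60; interest $276.25 → $11,786.85; payment $3,178.21; balance $8,608.64

$3,178.21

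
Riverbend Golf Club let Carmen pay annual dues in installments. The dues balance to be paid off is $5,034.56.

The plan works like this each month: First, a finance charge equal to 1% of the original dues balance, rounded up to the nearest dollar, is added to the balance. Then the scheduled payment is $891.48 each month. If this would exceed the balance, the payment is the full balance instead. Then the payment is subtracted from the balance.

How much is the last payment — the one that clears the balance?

$883.16

Month 1: opening $5,034.56; interest $51.00 → $5,085.56; payment $891.48; balance $4,194.08
Month 2: opening $4,194.08; interest $51.00 → $4,245.08; payment $891.48; balance $3,353.60
Month 3: opening $3,353.60; interest $51.00 → $3,404.60; payment $891.48; balance $2,513.12
Month 4: opening $2,513.12; interest $51.00 → $2,564.12; payment $891.48; balance $1,672.64
Month 5: opening $1,672.64; interest $51.00 → $1,723.64; payment $891.48; balance $832.16
Month 6: opening $832.16; interest $51.00 → $883.16; payment $883.16; balance $0.00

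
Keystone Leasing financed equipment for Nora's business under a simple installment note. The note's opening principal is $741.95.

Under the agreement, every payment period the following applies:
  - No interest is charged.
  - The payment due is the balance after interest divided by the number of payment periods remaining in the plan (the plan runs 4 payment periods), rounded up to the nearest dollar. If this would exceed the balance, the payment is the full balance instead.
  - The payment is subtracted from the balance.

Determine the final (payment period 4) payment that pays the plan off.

# | Opening | Payment | End bal
1 | $741.95 | $186.00 | $555.95
2 | $555.95 | $186.00 | $369.95
3 | $369.95 | $185.00 | $184.95
4 | $184.95 | $184.95 | $0.00

$184.95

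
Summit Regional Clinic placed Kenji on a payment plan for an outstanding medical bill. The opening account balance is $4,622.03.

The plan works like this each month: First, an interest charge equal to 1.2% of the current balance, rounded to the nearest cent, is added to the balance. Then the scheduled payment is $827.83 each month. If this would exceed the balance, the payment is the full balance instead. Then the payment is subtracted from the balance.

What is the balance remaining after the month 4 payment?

Month 1: opening $4,622.03; interest $55.46 → $4,677.49; payment $827.83; balance $3,849.66
Month 2: opening $3,849.66; interest $46.20 → $3,895.86; payment $827.83; balance $3,068.03
Month 3: opening $3,068.03; interest $36.82 → $3,104.85; payment $827.83; balance $2,277.02
Month 4: opening $2,277.02; interest $27.32 → $2,304.34; payment $827.83; balance $1,476.51

$1,476.51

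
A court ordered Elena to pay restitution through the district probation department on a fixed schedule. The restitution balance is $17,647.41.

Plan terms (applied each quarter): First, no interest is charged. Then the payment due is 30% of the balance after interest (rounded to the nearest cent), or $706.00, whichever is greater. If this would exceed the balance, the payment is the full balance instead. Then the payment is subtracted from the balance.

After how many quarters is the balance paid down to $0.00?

Quarter 1: $17,647.41 − $5,294.22 → $12,353.19
Quarter 2: $12,353.19 − $3,705.96 → $8,647.23
Quarter 3: $8,647.23 − $2,594.17 → $6,053.06
Quarter 4: $6,053.06 − $1,815.92 → $4,237.14
Quarter 5: $4,237.14 − $1,271.14 → $2,966.00
Quarter 6: $2,966.00 − $889.80 → $2,076.20
Quarter 7: $2,076.20 − $706.00 → $1,370.20
Quarter 8: $1,370.20 − $706.00 → $664.20
Quarter 9: $664.20 − $664.20 → $0.00
Balance reaches $0.00 in quarter 9.

9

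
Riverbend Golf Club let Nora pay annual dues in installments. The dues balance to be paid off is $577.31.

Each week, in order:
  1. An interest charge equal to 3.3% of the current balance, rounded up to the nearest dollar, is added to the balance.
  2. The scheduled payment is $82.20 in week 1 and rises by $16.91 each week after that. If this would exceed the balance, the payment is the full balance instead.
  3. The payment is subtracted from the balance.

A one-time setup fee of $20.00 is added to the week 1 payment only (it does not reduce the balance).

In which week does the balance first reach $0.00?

Week 1: opening $577.31; interest $20.00 → $597.31; payment $82.20 (+ $20.00 fee); balance $515.11
Week 2: opening $515.11; interest $17.00 → $532.11; payment $99.11; balance $433.00
Week 3: opening $433.00; interest $15.00 → $448.00; payment $116.02; balance $331.98
Week 4: opening $331.98; interest $11.00 → $342.98; payment $132.93; balance $210.05
Week 5: opening $210.05; interest $7.00 → $217.05; payment $149.84; balance $67.21
Week 6: opening $67.21; interest $3.00 → $70.21; payment $70.21; balance $0.00
Balance reaches $0.00 in week 6.

6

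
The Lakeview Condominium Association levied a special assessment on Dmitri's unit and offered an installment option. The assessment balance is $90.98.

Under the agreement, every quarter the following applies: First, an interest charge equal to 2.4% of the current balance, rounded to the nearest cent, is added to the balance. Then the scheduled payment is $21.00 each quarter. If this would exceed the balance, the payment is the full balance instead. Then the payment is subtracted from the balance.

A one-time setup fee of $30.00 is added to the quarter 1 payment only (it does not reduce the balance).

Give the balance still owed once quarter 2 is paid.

$52.89

# | Opening | Interest | Payment | Fee | End bal
1 | $90.98 | $2.18 | $21.00 | $30.00 | $72.16
2 | $72.16 | $1.73 | $21.00 | — | $52.89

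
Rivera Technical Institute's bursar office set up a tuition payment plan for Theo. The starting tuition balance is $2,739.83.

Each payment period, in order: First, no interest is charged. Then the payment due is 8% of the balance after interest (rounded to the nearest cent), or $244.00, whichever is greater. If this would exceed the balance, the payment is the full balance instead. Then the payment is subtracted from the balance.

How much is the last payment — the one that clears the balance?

$55.83

Payment period 1: opening $2,739.83; payment $244.00; balance $2,495.83
Payment period 2: opening $2,495.83; payment $244.00; balance $2,251.83
Payment period 3: opening $2,251.83; payment $244.00; balance $2,007.83
Payment period 4: opening $2,007.83; payment $244.00; balance $1,763.83
Payment period 5: opening $1,763.83; payment $244.00; balance $1,519.83
Payment period 6: opening $1,519.83; payment $244.00; balance $1,275.83
Payment period 7: opening $1,275.83; payment $244.00; balance $1,031.83
Payment period 8: opening $1,031.83; payment $244.00; balance $787.83
Payment period 9: opening $787.83; payment $244.00; balance $543.83
Payment period 10: opening $543.83; payment $244.00; balance $299.83
Payment period 11: opening $299.83; payment $244.00; balance $55.83
Payment period 12: opening $55.83; payment $55.83; balance $0.00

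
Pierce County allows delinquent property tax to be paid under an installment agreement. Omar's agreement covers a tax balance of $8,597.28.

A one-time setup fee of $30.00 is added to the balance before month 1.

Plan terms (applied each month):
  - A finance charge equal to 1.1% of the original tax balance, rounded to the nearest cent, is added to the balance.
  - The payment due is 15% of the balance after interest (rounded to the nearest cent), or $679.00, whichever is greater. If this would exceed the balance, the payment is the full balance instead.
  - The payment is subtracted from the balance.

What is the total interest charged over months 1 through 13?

$1,229.41

# | Opening | Interest | Payment | End bal
1 | $8,627.28 | $94.57 | $1,308.28 | $7,413.57
2 | $7,413.57 | $94.57 | $1,126.22 | $6,381.92
3 | $6,381.92 | $94.57 | $971.47 | $5,505.02
4 | $5,505.02 | $94.57 | $839.94 | $4,759.65
5 | $4,759.65 | $94.57 | $728.13 | $4,126.09
6 | $4,126.09 | $94.57 | $679.00 | $3,541.66
7 | $3,541.66 | $94.57 | $679.00 | $2,957.23
8 | $2,957.23 | $94.57 | $679.00 | $2,372.80
9 | $2,372.80 | $94.57 | $679.00 | $1,788.37
10 | $1,788.37 | $94.57 | $679.00 | $1,203.94
11 | $1,203.94 | $94.57 | $679.00 | $619.51
12 | $619.51 | $94.57 | $679.00 | $35.08
13 | $35.08 | $94.57 | $129.65 | $0.00
Total interest: $94.57 + $94.57 + $94.57 + $94.57 + $94.57 + $94.57 + $94.57 + $94.57 + $94.57 + $94.57 + $94.57 + $94.57 + $94.57 = $1,229.41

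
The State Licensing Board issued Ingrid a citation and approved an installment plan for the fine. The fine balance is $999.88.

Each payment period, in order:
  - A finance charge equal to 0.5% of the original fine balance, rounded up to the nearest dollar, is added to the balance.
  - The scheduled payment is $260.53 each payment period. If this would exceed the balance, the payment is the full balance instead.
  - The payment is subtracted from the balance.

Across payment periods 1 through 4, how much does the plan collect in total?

Payment period 1: opening $999.88; interest $5.00 → $1,004.88; payment $260.53; balance $744.35
Payment period 2: opening $744.35; interest $5.00 → $749.35; payment $260.53; balance $488.82
Payment period 3: opening $488.82; interest $5.00 → $493.82; payment $260.53; balance $233.29
Payment period 4: opening $233.29; interest $5.00 → $238.29; payment $238.29; balance $0.00
Total paid: $1,019.88

$1,019.88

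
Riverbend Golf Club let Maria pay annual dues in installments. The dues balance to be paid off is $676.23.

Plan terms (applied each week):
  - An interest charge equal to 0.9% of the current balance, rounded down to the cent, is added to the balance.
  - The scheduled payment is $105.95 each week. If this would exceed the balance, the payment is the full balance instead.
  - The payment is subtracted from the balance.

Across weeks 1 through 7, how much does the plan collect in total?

Week 1: $676.23 +$6.08 interest = $682.31; pay $105.95 → $576.36
Week 2: $576.36 +$5.18 interest = $581.54; pay $105.95 → $475.59
Week 3: $475.59 +$4.28 interest = $479.87; pay $105.95 → $373.92
Week 4: $373.92 +$3.36 interest = $377.28; pay $105.95 → $271.33
Week 5: $271.33 +$2.44 interest = $273.77; pay $105.95 → $167.82
Week 6: $167.82 +$1.51 interest = $169.33; pay $105.95 → $63.38
Week 7: $63.38 +$0.57 interest = $63.95; pay $63.95 → $0.00
Total paid: $699.65

$699.65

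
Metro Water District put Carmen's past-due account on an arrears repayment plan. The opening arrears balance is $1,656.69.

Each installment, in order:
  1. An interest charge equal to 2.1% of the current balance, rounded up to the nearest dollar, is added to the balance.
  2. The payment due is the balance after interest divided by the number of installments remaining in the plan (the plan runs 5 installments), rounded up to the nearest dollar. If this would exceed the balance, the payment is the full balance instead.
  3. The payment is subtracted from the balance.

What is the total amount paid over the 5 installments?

$1,765.69

Installment 1: opening $1,656.69; interest $35.00 → $1,691.69; payment $339.00; balance $1,352.69
Installment 2: opening $1,352.69; interest $29.00 → $1,381.69; payment $346.00; balance $1,035.69
Installment 3: opening $1,035.69; interest $22.00 → $1,057.69; payment $353.00; balance $704.69
Installment 4: opening $704.69; interest $15.00 → $719.69; payment $360.00; balance $359.69
Installment 5: opening $359.69; interest $8.00 → $367.69; payment $367.69; balance $0.00
Total paid: $1,765.69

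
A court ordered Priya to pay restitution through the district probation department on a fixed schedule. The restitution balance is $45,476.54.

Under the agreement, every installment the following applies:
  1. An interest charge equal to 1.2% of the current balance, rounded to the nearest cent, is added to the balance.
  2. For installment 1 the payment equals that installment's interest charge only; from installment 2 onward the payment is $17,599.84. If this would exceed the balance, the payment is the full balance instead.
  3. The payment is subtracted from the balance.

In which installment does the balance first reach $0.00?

4

Installment 1: $45,476.54 +$545.72 interest = $46,022.26; pay $545.72 → $45,476.54
Installment 2: $45,476.54 +$545.72 interest = $46,022.26; pay $17,599.84 → $28,422.42
Installment 3: $28,422.42 +$341.07 interest = $28,763.49; pay $17,599.84 → $11,163.65
Installment 4: $11,163.65 +$133.96 interest = $11,297.61; pay $11,297.61 → $0.00
Balance reaches $0.00 in installment 4.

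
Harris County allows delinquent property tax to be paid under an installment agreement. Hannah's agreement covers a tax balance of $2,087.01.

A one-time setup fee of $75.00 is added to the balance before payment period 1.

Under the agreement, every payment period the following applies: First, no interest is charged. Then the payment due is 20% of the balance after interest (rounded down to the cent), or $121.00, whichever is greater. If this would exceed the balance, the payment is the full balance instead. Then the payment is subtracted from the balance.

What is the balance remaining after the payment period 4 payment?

# | Opening | Payment | End bal
1 | $2,162.01 | $432.40 | $1,729.61
2 | $1,729.61 | $345.92 | $1,383.69
3 | $1,383.69 | $276.73 | $1,106.96
4 | $1,106.96 | $221.39 | $885.57

$885.57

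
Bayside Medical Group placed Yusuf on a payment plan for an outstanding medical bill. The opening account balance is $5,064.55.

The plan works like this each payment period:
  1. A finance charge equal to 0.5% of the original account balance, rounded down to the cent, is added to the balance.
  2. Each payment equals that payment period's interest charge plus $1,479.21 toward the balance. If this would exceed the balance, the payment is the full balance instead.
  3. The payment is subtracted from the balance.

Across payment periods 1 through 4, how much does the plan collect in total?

$5,165.83

Payment period 1: $5,064.55 +$25.32 interest = $5,089.87; pay $1,504.53 → $3,585.34
Payment period 2: $3,585.34 +$25.32 interest = $3,610.66; pay $1,504.53 → $2,106.13
Payment period 3: $2,106.13 +$25.32 interest = $2,131.45; pay $1,504.53 → $626.92
Payment period 4: $626.92 +$25.32 interest = $652.24; pay $652.24 → $0.00
Total paid: $5,165.83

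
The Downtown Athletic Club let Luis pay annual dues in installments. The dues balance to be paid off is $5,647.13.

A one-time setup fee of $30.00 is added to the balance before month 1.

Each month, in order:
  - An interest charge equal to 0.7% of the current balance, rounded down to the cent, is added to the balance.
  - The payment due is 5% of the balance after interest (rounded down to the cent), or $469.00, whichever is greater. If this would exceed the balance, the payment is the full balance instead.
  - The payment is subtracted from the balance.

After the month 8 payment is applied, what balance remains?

$2,157.68

Month 1: $5,677.13 +$39.73 interest = $5,716.86; pay $469.00 → $5,247.86
Month 2: $5,247.86 +$36.73 interest = $5,284.59; pay $469.00 → $4,815.59
Month 3: $4,815.59 +$33.70 interest = $4,849.29; pay $469.00 → $4,380.29
Month 4: $4,380.29 +$30.66 interest = $4,410.95; pay $469.00 → $3,941.95
Month 5: $3,941.95 +$27.59 interest = $3,969.54; pay $469.00 → $3,500.54
Month 6: $3,500.54 +$24.50 interest = $3,525.04; pay $469.00 → $3,056.04
Month 7: $3,056.04 +$21.39 interest = $3,077.43; pay $469.00 → $2,608.43
Month 8: $2,608.43 +$18.25 interest = $2,626.68; pay $469.00 → $2,157.68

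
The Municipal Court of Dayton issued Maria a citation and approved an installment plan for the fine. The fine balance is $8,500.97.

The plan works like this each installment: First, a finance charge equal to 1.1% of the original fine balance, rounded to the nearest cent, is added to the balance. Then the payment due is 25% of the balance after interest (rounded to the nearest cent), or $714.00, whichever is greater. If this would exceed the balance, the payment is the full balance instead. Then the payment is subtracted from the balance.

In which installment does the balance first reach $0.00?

9

# | Opening | Interest | Payment | End bal
1 | $8,500.97 | $93.51 | $2,148.62 | $6,445.86
2 | $6,445.86 | $93.51 | $1,634.84 | $4,904.53
3 | $4,904.53 | $93.51 | $1,249.51 | $3,748.53
4 | $3,748.53 | $93.51 | $960.51 | $2,881.53
5 | $2,881.53 | $93.51 | $743.76 | $2,231.28
6 | $2,231.28 | $93.51 | $714.00 | $1,610.79
7 | $1,610.79 | $93.51 | $714.00 | $990.30
8 | $990.30 | $93.51 | $714.00 | $369.81
9 | $369.81 | $93.51 | $463.32 | $0.00
Balance reaches $0.00 in installment 9.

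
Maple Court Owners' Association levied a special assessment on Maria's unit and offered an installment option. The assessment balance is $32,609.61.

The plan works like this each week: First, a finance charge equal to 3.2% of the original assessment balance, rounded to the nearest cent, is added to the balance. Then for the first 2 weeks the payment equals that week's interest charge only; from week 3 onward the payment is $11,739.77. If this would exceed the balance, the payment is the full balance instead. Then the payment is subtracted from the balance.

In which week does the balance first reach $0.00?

# | Opening | Interest | Payment | End bal
1 | $32,609.61 | $1,043.51 | $1,043.51 | $32,609.61
2 | $32,609.61 | $1,043.51 | $1,043.51 | $32,609.61
3 | $32,609.61 | $1,043.51 | $11,739.77 | $21,913.35
4 | $21,913.35 | $1,043.51 | $11,739.77 | $11,217.09
5 | $11,217.09 | $1,043.51 | $11,739.77 | $520.83
6 | $520.83 | $1,043.51 | $1,564.34 | $0.00
Balance reaches $0.00 in week 6.

6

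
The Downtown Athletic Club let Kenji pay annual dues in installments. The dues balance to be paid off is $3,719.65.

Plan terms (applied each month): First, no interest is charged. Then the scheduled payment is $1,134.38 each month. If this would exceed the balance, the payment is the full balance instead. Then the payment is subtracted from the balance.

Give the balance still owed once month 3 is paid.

# | Opening | Payment | End bal
1 | $3,719.65 | $1,134.38 | $2,585.27
2 | $2,585.27 | $1,134.38 | $1,450.89
3 | $1,450.89 | $1,134.38 | $316.51

$316.51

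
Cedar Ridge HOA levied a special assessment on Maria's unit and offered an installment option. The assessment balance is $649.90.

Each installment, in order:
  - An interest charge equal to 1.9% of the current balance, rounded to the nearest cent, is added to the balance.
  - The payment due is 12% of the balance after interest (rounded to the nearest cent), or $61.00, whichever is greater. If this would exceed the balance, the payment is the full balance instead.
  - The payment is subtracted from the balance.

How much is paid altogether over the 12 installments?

$726.13

Installment 1: opening $649.90; interest $12.35 → $662.25; payment $79.47; balance $582.78
Installment 2: opening $582.78; interest $11.07 → $593.85; payment $71.26; balance $522.59
Installment 3: opening $522.59; interest $9.93 → $532.52; payment $63.90; balance $468.62
Installment 4: opening $468.62; interest $8.90 → $477.52; payment $61.00; balance $416.52
Installment 5: opening $416.52; interest $7.91 → $424.43; payment $61.00; balance $363.43
Installment 6: opening $363.43; interest $6.91 → $370.34; payment $61.00; balance $309.34
Installment 7: opening $309.34; interest $5.88 → $315.22; payment $61.00; balance $254.22
Installment 8: opening $254.22; interest $4.83 → $259.05; payment $61.00; balance $198.05
Installment 9: opening $198.05; interest $3.76 → $201.81; payment $61.00; balance $140.81
Installment 10: opening $140.81; interest $2.68 → $143.49; payment $61.00; balance $82.49
Installment 11: opening $82.49; interest $1.57 → $84.06; payment $61.00; balance $23.06
Installment 12: opening $23.06; interest $0.44 → $23.50; payment $23.50; balance $0.00
Total paid: $726.13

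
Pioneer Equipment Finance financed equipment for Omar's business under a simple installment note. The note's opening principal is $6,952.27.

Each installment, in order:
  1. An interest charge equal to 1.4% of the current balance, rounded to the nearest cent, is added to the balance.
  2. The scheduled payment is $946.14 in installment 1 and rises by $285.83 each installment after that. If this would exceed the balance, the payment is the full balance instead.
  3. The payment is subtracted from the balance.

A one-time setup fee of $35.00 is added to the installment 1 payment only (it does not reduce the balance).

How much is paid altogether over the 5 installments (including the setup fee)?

# | Opening | Interest | Payment | Fee | End bal
1 | $6,952.27 | $97.33 | $946.14 | $35.00 | $6,103.46
2 | $6,103.46 | $85.45 | $1,231.97 | — | $4,956.94
3 | $4,956.94 | $69.40 | $1,517.80 | — | $3,508.54
4 | $3,508.54 | $49.12 | $1,803.63 | — | $1,754.03
5 | $1,754.03 | $24.56 | $1,778.59 | — | $0.00
Total paid: $7,313.13

$7,313.13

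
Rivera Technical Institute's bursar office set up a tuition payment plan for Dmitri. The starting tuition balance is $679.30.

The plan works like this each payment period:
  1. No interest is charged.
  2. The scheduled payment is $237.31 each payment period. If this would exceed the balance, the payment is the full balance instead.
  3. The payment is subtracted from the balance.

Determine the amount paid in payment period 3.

Payment period 1: $679.30 − $237.31 → $441.99
Payment period 2: $441.99 − $237.31 → $204.68
Payment period 3: $204.68 − $204.68 → $0.00

$204.68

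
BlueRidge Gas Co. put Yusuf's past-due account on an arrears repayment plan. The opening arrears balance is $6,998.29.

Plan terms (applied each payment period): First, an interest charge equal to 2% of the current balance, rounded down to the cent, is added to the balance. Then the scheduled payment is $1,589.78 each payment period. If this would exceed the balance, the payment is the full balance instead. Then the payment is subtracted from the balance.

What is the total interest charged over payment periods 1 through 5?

$403.98

Payment period 1: $6,998.29 +$139.96 interest = $7,138.25; pay $1,589.78 → $5,548.47
Payment period 2: $5,548.47 +$110.96 interest = $5,659.43; pay $1,589.78 → $4,069.65
Payment period 3: $4,069.65 +$81.39 interest = $4,151.04; pay $1,589.78 → $2,561.26
Payment period 4: $2,561.26 +$51.22 interest = $2,612.48; pay $1,589.78 → $1,022.70
Payment period 5: $1,022.70 +$20.45 interest = $1,043.15; pay $1,043.15 → $0.00
Total interest: $139.96 + $110.96 + $81.39 + $51.22 + $20.45 = $403.98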